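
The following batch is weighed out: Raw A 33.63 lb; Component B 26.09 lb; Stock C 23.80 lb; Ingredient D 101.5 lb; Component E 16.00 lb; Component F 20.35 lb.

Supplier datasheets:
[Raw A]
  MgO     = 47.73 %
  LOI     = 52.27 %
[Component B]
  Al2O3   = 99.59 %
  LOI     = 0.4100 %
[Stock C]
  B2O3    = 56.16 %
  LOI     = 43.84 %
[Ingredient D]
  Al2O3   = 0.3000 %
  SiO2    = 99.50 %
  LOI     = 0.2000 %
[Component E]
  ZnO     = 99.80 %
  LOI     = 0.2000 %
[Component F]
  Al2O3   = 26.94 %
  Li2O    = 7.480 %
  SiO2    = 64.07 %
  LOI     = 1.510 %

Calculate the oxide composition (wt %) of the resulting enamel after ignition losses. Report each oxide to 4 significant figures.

Each numeric step runs at full float precision in every operation — intermediates are printed rounded off to 4 significant digits in the printout — every reported number includes exactly one rounding — the derived quantities (six oxide percentages, totals, LOI, yield, glass mass) are rebuilt in full float precision using the weight values per 192.7 lb of glass, as given in the question or the answer.
What the batch supplies per oxide:
  ZnO: 16.00·0.9980 = 15.97 lb
  Al2O3: 26.09·0.9959 + 101.5·0.003000 + 20.35·0.2694 = 31.77 lb
  B2O3: 23.80·0.5616 = 13.37 lb
  Li2O: 20.35·0.07480 = 1.522 lb
  SiO2: 101.5·0.9950 + 20.35·0.6407 = 114.0 lb
  MgO: 33.63·0.4773 = 16.05 lb
LOI: 33.63·0.5227 + 26.09·0.004100 + 23.80·0.4384 + 101.5·0.002000 + 16.00·0.002000 + 20.35·0.01510 = 28.66 lb
The glass mass, total less LOI, = 221.4 − 28.66 = 192.7 lb (equal to the oxide-mass sum)
percent share: oxide ÷ glass, ×100

Glass mass = 192.7 lb (batch 221.4 − LOI 28.66).
Composition: ZnO 8.286%, Al2O3 16.49%, B2O3 6.936%, Li2O 0.7899%, SiO2 59.17%, MgO 8.329%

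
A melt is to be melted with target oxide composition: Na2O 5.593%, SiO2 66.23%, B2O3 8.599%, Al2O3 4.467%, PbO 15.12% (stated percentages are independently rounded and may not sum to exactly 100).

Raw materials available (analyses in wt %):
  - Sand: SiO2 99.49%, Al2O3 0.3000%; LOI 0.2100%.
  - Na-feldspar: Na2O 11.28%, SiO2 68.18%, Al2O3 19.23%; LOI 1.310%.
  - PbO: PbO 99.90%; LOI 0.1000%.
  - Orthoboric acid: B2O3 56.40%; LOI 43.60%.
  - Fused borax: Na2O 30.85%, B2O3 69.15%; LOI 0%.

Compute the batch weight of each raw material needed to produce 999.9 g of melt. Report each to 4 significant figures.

Batch per 999.9 g melt:
  Sand: 511.9 g
  Na-feldspar: 224.3 g
  PbO: 151.3 g
  Orthoboric acid: 30.74 g
  Fused borax: 99.27 g
Total batch = 1018 g; LOI loss = 17.57 g; yield = 98.27%

All arithmetic holds full precision at all times; working values are displayed, rounded to four significant digits, as written. Each reported value is rounded exactly once — the derived quantities are carried at exact precision (ignition loss, net glass mass, yield, totals, five oxide percentages) from the weighed amounts at 999.9 g of glass as quoted within the question or the answer.
Oxide-by-oxide targets in 999.9 g melt:
  Na2O: 5.593% × 999.9 = 55.92 g
  SiO2: 66.23% × 999.9 = 662.2 g
  B2O3: 8.599% × 999.9 = 85.98 g
  Al2O3: 4.467% × 999.9 = 44.67 g
  PbO: 15.12% × 999.9 = 151.2 g
A balance pass over the oxides, using the reported weights, under the basis named above (sum by sum, the targets are met once rounding is allowed for):
  Na2O: 224.3·0.1128 + 99.27·0.3085 = 55.93 g (target 55.92 g)
  SiO2: 511.9·0.9949 + 224.3·0.6818 = 662.2 g (target 662.2 g)
  B2O3: 30.74·0.5640 + 99.27·0.6915 = 85.98 g (target 85.98 g)
  Al2O3: 511.9·0.003000 + 224.3·0.1923 = 44.67 g (target 44.67 g)
  PbO: 151.3·0.9990 = 151.1 g (target 151.2 g)
Glass-mass closure: the batch minus its LOI: 999.9 g (per-oxide target masses sum to 1000 g; basis as stated: 999.9 g — any gap is answer rounding).
Total batch = Σ batch = 1018 g; Σ batch·LOI gives LOI loss = 17.57 g; yield = glass ÷ total batch = 98.27%.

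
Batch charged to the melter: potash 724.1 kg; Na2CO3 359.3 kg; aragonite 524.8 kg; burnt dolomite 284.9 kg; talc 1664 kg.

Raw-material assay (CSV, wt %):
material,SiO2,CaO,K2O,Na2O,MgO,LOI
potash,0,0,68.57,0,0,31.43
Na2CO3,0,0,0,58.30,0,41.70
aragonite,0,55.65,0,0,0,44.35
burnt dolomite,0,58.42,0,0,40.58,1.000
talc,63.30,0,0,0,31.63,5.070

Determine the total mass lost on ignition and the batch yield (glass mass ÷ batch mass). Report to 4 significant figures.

Each numeric step carries full float precision from start to finish. In-progress results are displayed rounded to 4 significant figures within the worked lines — exactly one rounding is applied to each reported value; derived quantities, which include five oxide percentages, ignition loss, yield, totals, net glass mass, are carried in exact precision, exactly as printed in question or answer, using the weight values on 2860 kg of glass.
Material-by-material LOI:
  potash: 724.1 × 0.3143 = 227.6 kg
  Na2CO3: 359.3 × 0.4170 = 149.8 kg
  aragonite: 524.8 × 0.4435 = 232.7 kg
  burnt dolomite: 284.9 × 0.01000 = 2.849 kg
  talc: 1664 × 0.05070 = 84.36 kg
Total LOI = 697.4 kg
Glass = batch − LOI = 3557 − 697.4 = 2860 kg

LOI loss = 697.4 kg; glass = 2860 kg; yield = 80.39%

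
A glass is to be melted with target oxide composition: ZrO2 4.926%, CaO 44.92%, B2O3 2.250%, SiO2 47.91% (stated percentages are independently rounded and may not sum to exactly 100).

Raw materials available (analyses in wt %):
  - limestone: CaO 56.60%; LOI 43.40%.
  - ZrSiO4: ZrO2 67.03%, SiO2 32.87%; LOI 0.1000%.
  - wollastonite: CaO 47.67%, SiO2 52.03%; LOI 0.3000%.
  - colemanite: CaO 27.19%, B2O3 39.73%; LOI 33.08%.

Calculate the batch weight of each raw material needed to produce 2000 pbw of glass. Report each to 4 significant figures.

Batch per 2000 pbw glass:
  limestone: 60.00 pbw
  ZrSiO4: 147.0 pbw
  wollastonite: 1749 pbw
  colemanite: 113.3 pbw
Total batch = 2069 pbw; LOI loss = 68.91 pbw; yield = 96.67%

Each numeric step runs at full precision all the way through — the intermediate values appear, rounded to four significant digits, in the working. Each reported value sees exactly one rounding — derived quantities are recomputed at full float precision (LOI, yield, glass mass, four oxide percentages, the totals) starting from the weights for 2000 pbw of glass, as written in the problem or answer text.
Oxide mass targets, per 2000 pbw glass:
  ZrO2: 4.926% × 2000 = 98.52 pbw
  CaO: 44.92% × 2000 = 898.4 pbw
  B2O3: 2.250% × 2000 = 45.00 pbw
  SiO2: 47.91% × 2000 = 958.2 pbw
Sums-versus-targets review on the weights just shown, relative to the basis at hand (summed amounts equal target values modulo rounding of the values):
  ZrO2: 147.0·0.6703 = 98.53 pbw (target 98.52 pbw)
  CaO: 60.00·0.5660 + 1749·0.4767 + 113.3·0.2719 = 898.5 pbw (target 898.4 pbw)
  B2O3: 113.3·0.3973 = 45.01 pbw (target 45.00 pbw)
  SiO2: 147.0·0.3287 + 1749·0.5203 = 958.3 pbw (target 958.2 pbw)
Auditing the glass mass value: the batch minus its LOI: 2000 pbw (summing oxide targets gives 2000 pbw; stated basis 2000 pbw — deltas are rounding alone).
Total batch = Σ batch = 2069 pbw; LOI removed, Σ of batch·LOI: 68.91 pbw; glass ÷ batch gives a yield of 96.67%.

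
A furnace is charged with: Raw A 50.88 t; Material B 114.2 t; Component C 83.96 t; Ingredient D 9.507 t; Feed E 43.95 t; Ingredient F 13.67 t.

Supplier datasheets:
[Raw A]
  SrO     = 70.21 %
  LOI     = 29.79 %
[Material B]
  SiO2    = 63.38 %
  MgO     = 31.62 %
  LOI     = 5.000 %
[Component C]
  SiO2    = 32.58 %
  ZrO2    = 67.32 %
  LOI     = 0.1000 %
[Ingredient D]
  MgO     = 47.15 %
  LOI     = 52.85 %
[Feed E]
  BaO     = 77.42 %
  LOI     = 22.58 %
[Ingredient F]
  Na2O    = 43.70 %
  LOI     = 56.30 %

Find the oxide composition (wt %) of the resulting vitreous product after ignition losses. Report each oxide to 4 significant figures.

Glass mass = 272.6 t (batch 316.2 − LOI 43.60).
Composition: SiO2 36.59%, Na2O 2.192%, ZrO2 20.74%, MgO 14.89%, SrO 13.11%, BaO 12.48%

The whole derivation maintains exact precision at every stage; values along the way are displayed (rounded to four significant figures) between the steps — a single rounding yields each reported number. The derived quantities (six oxide percentages, LOI, totals, yield, net glass mass) are carried starting from the weights per 272.6 t of glass in full float precision, as they appear in the problem or answer text.
Oxide-by-oxide delivered mass:
  SiO2: 114.2·0.6338 + 83.96·0.3258 = 99.73 t
  Na2O: 13.67·0.4370 = 5.974 t
  ZrO2: 83.96·0.6732 = 56.52 t
  MgO: 114.2·0.3162 + 9.507·0.4715 = 40.59 t
  SrO: 50.88·0.7021 = 35.72 t
  BaO: 43.95·0.7742 = 34.03 t
LOI: 50.88·0.2979 + 114.2·0.05000 + 83.96·0.001000 + 9.507·0.5285 + 43.95·0.2258 + 13.67·0.5630 = 43.60 t
The glass mass, total less LOI, = 316.2 − 43.60 = 272.6 t (equal to the oxide-mass sum)
each wt % is 100 × oxide ÷ glass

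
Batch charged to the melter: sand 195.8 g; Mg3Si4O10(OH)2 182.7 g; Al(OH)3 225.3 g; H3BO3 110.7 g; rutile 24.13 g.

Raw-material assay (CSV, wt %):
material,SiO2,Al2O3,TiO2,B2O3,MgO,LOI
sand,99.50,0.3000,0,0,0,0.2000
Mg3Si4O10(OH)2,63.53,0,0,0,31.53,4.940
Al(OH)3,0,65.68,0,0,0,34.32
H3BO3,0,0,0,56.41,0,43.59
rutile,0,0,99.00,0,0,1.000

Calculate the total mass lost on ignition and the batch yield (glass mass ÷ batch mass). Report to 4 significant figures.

The whole derivation holds full precision end to end — intermediates are rounded off to 4 significant digits wherever printed; a single rounding yields every reported number. The derived quantities (the totals, glass mass, the five compositions, LOI, yield) are re-derived in exact precision from the weighed amounts for 603.4 g of glass, exactly as shown in the problem or the answer.
Material-by-material LOI:
  sand: 195.8 × 0.002000 = 0.3916 g
  Mg3Si4O10(OH)2: 182.7 × 0.04940 = 9.025 g
  Al(OH)3: 225.3 × 0.3432 = 77.32 g
  H3BO3: 110.7 × 0.4359 = 48.25 g
  rutile: 24.13 × 0.01000 = 0.2413 g
Total LOI = 135.2 g
Glass = batch − LOI = 738.6 − 135.2 = 603.4 g

LOI loss = 135.2 g; glass = 603.4 g; yield = 81.69%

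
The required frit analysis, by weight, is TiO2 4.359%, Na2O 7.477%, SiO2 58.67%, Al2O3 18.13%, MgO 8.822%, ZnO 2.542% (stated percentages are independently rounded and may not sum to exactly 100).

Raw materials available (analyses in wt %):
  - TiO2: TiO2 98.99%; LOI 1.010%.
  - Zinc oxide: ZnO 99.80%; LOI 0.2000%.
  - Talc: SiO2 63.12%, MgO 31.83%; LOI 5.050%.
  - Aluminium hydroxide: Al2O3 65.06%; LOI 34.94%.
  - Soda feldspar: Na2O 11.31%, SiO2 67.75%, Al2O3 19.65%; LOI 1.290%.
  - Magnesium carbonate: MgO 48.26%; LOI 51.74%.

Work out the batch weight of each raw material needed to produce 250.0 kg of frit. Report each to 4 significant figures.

Full float precision is held at all times — mid-chain values are shown rounded to four significant figures at each printed step. Every reported number is rounded only once. Derived quantities, which include six oxide percentages, ignition loss, yield, the totals, net glass mass, are computed in full float precision, exactly as shown in the problem or the answer, from the weighed amounts on 250.0 kg of glass.
Per-oxide target masses for 250.0 kg frit:
  TiO2: 4.359% × 250.0 = 10.90 kg
  Na2O: 7.477% × 250.0 = 18.69 kg
  SiO2: 58.67% × 250.0 = 146.7 kg
  Al2O3: 18.13% × 250.0 = 45.32 kg
  MgO: 8.822% × 250.0 = 22.06 kg
  ZnO: 2.542% × 250.0 = 6.355 kg
Balance tally, oxide-wise, per the reported batch figures, versus the basis set out (delivered sums recover each target given rounding of the digits):
  TiO2: 11.01·0.9899 = 10.90 kg (target 10.90 kg)
  Na2O: 165.3·0.1131 = 18.70 kg (target 18.69 kg)
  SiO2: 54.98·0.6312 + 165.3·0.6775 = 146.7 kg (target 146.7 kg)
  Al2O3: 19.75·0.6506 + 165.3·0.1965 = 45.33 kg (target 45.32 kg)
  MgO: 54.98·0.3183 + 9.440·0.4826 = 22.06 kg (target 22.06 kg)
  ZnO: 6.368·0.9980 = 6.355 kg (target 6.355 kg)
Glass-mass closure: total batch − LOI = 250.0 kg (summing oxide targets gives 250.0 kg; versus the stated basis of 250.0 kg — a pure rounding effect).
Summing the batch: Σ batch = 266.8 kg; LOI loss = Σ batch·LOI = 16.82 kg; yield: glass divided by total = 93.70%.

Batch per 250.0 kg frit:
  TiO2: 11.01 kg
  Zinc oxide: 6.368 kg
  Talc: 54.98 kg
  Aluminium hydroxide: 19.75 kg
  Soda feldspar: 165.3 kg
  Magnesium carbonate: 9.440 kg
Total batch = 266.8 kg; LOI loss = 16.82 kg; yield = 93.70%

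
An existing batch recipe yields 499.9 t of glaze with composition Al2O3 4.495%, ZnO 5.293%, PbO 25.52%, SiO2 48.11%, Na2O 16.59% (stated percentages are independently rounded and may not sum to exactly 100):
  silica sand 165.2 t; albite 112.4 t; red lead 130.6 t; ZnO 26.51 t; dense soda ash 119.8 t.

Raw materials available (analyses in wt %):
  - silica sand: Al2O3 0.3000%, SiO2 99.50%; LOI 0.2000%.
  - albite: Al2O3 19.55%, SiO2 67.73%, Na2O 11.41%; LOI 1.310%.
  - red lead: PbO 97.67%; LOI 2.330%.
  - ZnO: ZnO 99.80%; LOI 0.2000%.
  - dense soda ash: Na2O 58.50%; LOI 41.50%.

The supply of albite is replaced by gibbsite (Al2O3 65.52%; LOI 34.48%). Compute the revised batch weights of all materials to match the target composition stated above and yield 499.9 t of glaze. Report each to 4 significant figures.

Mid-chain values are displayed rounded to 4 significant digits on the page — every computation runs at full float precision throughout; a single rounding produces every reported number — all derived quantities, which include the yield, net glass mass, five oxide percentages, ignition loss, totals, are computed at full precision, as set out in the problem or answer text, from the weighed amounts per 499.9 t of glass.
Per-oxide target masses for 499.9 t glaze:
  Al2O3: 4.495% × 499.9 = 22.47 t
  ZnO: 5.293% × 499.9 = 26.46 t
  PbO: 25.52% × 499.9 = 127.6 t
  SiO2: 48.11% × 499.9 = 240.5 t
  Na2O: 16.59% × 499.9 = 82.93 t
Sums-versus-targets review with the batch weights as given, for the quoted basis mass (each sum matches its target mass inside rounding margins):
  Al2O3: 241.7·0.003000 + 33.19·0.6552 = 22.47 t (target 22.47 t)
  ZnO: 26.51·0.9980 = 26.46 t (target 26.46 t)
  PbO: 130.6·0.9767 = 127.6 t (target 127.6 t)
  SiO2: 241.7·0.9950 = 240.5 t (target 240.5 t)
  Na2O: 141.8·0.5850 = 82.95 t (target 82.93 t)
The glass-mass cross-check: the batch minus its LOI: 499.9 t (the Σ of target masses is 499.9 t; the stated basis being 499.9 t — any gap is answer rounding).
Batch grand total — Σ batch = 573.8 t; LOI loss = Σ batch·LOI = 73.87 t; yield: glass divided by total = 87.13%.

Revised batch per 499.9 t glaze:
  silica sand: 241.7 t
  gibbsite: 33.19 t
  red lead: 130.6 t
  ZnO: 26.51 t
  dense soda ash: 141.8 t
Total batch = 573.8 t; LOI loss = 73.87 t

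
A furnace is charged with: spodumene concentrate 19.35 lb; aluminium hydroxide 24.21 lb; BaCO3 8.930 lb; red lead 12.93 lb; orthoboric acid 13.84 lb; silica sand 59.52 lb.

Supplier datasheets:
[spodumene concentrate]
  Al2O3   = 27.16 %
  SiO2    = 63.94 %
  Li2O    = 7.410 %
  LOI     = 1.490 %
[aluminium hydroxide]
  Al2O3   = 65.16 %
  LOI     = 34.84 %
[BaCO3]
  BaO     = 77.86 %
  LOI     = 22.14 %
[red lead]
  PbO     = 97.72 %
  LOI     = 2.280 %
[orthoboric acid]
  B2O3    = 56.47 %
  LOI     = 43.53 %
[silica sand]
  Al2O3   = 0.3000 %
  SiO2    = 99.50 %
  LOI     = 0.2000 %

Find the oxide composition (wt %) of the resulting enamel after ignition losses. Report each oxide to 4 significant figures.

Glass mass = 121.6 lb (batch 138.8 − LOI 17.14).
Composition: Al2O3 17.44%, B2O3 6.425%, SiO2 58.86%, PbO 10.39%, BaO 5.716%, Li2O 1.179%

The whole derivation carries exact precision throughout. Intermediates are shown rounded to four significant digits as written; exactly one rounding goes into each reported value. All derived quantities are rebuilt starting from the weights per 121.6 lb of glass at full precision (the totals, the yield, ignition loss, six oxide percentages, glass mass), exactly as shown in the problem or answer text.
Mass of each oxide from the mix:
  Al2O3: 19.35·0.2716 + 24.21·0.6516 + 59.52·0.003000 = 21.21 lb
  B2O3: 13.84·0.5647 = 7.815 lb
  SiO2: 19.35·0.6394 + 59.52·0.9950 = 71.59 lb
  PbO: 12.93·0.9772 = 12.64 lb
  BaO: 8.930·0.7786 = 6.953 lb
  Li2O: 19.35·0.07410 = 1.434 lb
LOI: 19.35·0.01490 + 24.21·0.3484 + 8.930·0.2214 + 12.93·0.02280 + 13.84·0.4353 + 59.52·0.002000 = 17.14 lb
Glass mass = batch − LOI = 138.8 − 17.14 = 121.6 lb (equal to the oxide-mass sum)
percent by weight: oxide/glass ×100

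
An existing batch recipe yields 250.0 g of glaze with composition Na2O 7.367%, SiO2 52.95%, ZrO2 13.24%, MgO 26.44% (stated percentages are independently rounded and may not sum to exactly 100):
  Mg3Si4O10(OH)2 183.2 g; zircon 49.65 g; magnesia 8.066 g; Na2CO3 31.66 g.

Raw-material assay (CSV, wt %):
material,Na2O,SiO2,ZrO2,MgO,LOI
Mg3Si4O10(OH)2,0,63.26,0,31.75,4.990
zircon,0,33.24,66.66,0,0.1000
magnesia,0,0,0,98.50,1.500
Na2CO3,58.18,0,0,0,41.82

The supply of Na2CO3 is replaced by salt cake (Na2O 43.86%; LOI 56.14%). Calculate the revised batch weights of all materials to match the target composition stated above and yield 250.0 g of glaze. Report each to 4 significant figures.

Revised batch per 250.0 g glaze:
  Mg3Si4O10(OH)2: 183.2 g
  zircon: 49.65 g
  magnesia: 8.066 g
  salt cake: 41.99 g
Total batch = 282.9 g; LOI loss = 32.89 g

All internal work keeps exact precision at all times. Values along the way are shown rounded off to 4 significant figures in the working. A single rounding yields each reported figure — derived quantities are rebuilt from the batch weights for 250.0 g of glass in full float precision (glass mass, the yield, the totals, the four compositions, LOI), as given in question or answer.
Target oxide masses per 250.0 g glaze:
  Na2O: 7.367% × 250.0 = 18.42 g
  SiO2: 52.95% × 250.0 = 132.4 g
  ZrO2: 13.24% × 250.0 = 33.10 g
  MgO: 26.44% × 250.0 = 66.10 g
Mass-balance tally per oxide given the weights on record, under the basis named above (every target is met by its sum up to rounding of the answer):
  Na2O: 41.99·0.4386 = 18.42 g (target 18.42 g)
  SiO2: 183.2·0.6326 + 49.65·0.3324 = 132.4 g (target 132.4 g)
  ZrO2: 49.65·0.6666 = 33.10 g (target 33.10 g)
  MgO: 183.2·0.3175 + 8.066·0.9850 = 66.11 g (target 66.10 g)
Mass balance on the glass: Σ batch − LOI loss = 250.0 g (the targets, summed, come to 250.0 g; stated basis 250.0 g — deltas are rounding alone).
Batch grand total — Σ batch = 282.9 g; loss to ignition Σ batch·LOI = 32.89 g; yield, glass over the total, = 88.38%.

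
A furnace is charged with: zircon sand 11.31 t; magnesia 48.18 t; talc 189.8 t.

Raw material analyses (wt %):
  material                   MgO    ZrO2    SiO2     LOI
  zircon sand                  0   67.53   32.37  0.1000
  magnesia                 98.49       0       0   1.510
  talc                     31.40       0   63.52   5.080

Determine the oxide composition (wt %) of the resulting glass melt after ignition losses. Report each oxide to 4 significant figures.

The intermediate values appear with 4-significant-digit rounding at each printed step. All arithmetic runs at exact precision from first step to last. Each reported value takes a single rounding. The derived quantities, which include LOI, net glass mass, the yield, totals, three oxide percentages, are re-derived in exact precision, as written in the question or the answer, using the weight values on 238.9 t of glass.
Oxide masses out of the charge:
  MgO: 48.18·0.9849 + 189.8·0.3140 = 107.0 t
  ZrO2: 11.31·0.6753 = 7.638 t
  SiO2: 11.31·0.3237 + 189.8·0.6352 = 124.2 t
LOI: 11.31·0.001000 + 48.18·0.01510 + 189.8·0.05080 = 10.38 t
Glass = total batch minus LOI = 249.3 − 10.38 = 238.9 t (= the summed oxide contributions)
percent by weight: oxide/glass ×100

Glass mass = 238.9 t (batch 249.3 − LOI 10.38).
Composition: MgO 44.81%, ZrO2 3.197%, SiO2 52.00%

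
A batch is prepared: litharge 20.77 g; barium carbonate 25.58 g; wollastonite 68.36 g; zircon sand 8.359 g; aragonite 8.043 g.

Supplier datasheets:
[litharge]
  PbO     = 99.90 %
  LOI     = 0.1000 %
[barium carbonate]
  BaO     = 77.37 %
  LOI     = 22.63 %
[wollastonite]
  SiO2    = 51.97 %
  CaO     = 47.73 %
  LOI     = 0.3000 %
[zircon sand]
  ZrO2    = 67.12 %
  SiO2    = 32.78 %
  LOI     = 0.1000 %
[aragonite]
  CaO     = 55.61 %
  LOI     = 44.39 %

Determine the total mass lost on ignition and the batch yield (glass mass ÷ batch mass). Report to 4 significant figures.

LOI loss = 9.593 g; glass = 121.5 g; yield = 92.68%

All arithmetic maintains full float precision in every operation; values along the way are printed (rounded to four significant digits) as written. Every reported number undergoes a single rounding; derived quantities are computed using the weight values for 121.5 g of glass at exact precision (ignition loss, the yield, five oxide percentages, net glass mass, the totals), as set out in the question or the answer.
Loss on ignition, line by line:
  litharge: 20.77 × 0.001000 = 0.02077 g
  barium carbonate: 25.58 × 0.2263 = 5.789 g
  wollastonite: 68.36 × 0.003000 = 0.2051 g
  zircon sand: 8.359 × 0.001000 = 0.008359 g
  aragonite: 8.043 × 0.4439 = 3.570 g
Total LOI = 9.593 g
Glass = batch − LOI = 131.1 − 9.593 = 121.5 g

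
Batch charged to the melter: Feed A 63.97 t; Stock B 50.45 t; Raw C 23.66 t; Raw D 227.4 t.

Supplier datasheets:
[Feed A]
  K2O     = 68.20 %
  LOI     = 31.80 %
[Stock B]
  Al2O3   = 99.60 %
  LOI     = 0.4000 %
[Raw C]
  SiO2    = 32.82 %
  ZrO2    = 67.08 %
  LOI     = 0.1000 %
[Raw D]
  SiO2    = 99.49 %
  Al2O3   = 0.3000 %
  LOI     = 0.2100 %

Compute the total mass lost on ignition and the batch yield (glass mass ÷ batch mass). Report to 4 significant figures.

All internal work maintains exact precision in all steps — in-progress results are displayed, with 4-significant-figure rounding, across the worked steps — every reported figure is rounded exactly once — the derived quantities are re-derived at full float precision (glass mass, the four compositions, the totals, ignition loss, the yield) using the weight values per 344.4 t of glass, as quoted within the question or the answer.
Material-by-material LOI:
  Feed A: 63.97 × 0.3180 = 20.34 t
  Stock B: 50.45 × 0.004000 = 0.2018 t
  Raw C: 23.66 × 0.001000 = 0.02366 t
  Raw D: 227.4 × 0.002100 = 0.4775 t
Total LOI = 21.05 t
Glass = batch − LOI = 365.5 − 21.05 = 344.4 t

LOI loss = 21.05 t; glass = 344.4 t; yield = 94.24%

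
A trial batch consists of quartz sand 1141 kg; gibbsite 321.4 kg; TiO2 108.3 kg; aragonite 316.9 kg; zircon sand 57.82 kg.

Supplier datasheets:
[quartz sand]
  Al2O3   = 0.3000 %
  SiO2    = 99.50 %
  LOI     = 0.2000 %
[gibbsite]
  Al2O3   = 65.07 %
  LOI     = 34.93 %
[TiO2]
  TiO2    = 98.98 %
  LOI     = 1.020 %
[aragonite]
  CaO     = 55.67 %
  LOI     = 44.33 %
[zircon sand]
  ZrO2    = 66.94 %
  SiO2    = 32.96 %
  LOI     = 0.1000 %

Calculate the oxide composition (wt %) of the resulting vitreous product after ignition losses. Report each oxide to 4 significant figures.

Glass mass = 1689 kg (batch 1945 − LOI 256.2).
Composition: ZrO2 2.291%, Al2O3 12.58%, SiO2 68.34%, TiO2 6.346%, CaO 10.44%

Values along the way are shown rounded off to 4 significant figures in the printout; all internal work holds exact precision through every step — each reported result is rounded just once — all derived quantities (LOI, net glass mass, totals, yield, the five compositions) are re-derived using the weight values for 1689 kg of glass in exact precision, as written in question or answer.
Mass of each oxide from the mix:
  ZrO2: 57.82·0.6694 = 38.70 kg
  Al2O3: 1141·0.003000 + 321.4·0.6507 = 212.6 kg
  SiO2: 1141·0.9950 + 57.82·0.3296 = 1154 kg
  TiO2: 108.3·0.9898 = 107.2 kg
  CaO: 316.9·0.5567 = 176.4 kg
LOI: 1141·0.002000 + 321.4·0.3493 + 108.3·0.01020 + 316.9·0.4433 + 57.82·0.001000 = 256.2 kg
Glass mass = batch − LOI = 1945 − 256.2 = 1689 kg (= Σ oxide masses)
percent by weight: oxide/glass ×100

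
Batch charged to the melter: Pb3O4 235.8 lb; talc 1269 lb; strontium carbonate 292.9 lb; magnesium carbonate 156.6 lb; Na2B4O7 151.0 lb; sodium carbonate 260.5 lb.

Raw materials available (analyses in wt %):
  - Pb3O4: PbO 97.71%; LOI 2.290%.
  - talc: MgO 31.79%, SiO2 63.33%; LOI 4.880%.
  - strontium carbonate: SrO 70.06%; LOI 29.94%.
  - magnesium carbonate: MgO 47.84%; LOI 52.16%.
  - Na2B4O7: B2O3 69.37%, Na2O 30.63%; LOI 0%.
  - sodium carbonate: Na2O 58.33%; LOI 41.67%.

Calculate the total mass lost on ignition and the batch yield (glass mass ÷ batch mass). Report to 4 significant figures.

LOI loss = 345.3 lb; glass = 2021 lb; yield = 85.41%

Each numeric step carries full precision through the solve; working values are printed, rounded to 4 significant figures, between the steps; every reported value is rounded exactly once; all derived quantities, including yield, totals, ignition loss, the six compositions, glass mass, are recomputed using the weight values at 2021 lb of glass at full precision exactly as shown in the question or the answer.
LOI of each material in turn:
  Pb3O4: 235.8 × 0.02290 = 5.400 lb
  talc: 1269 × 0.04880 = 61.93 lb
  strontium carbonate: 292.9 × 0.2994 = 87.69 lb
  magnesium carbonate: 156.6 × 0.5216 = 81.68 lb
  Na2B4O7: 151.0 × 0 = 0 lb
  sodium carbonate: 260.5 × 0.4167 = 108.6 lb
Total LOI = 345.3 lb
Glass = batch − LOI = 2366 − 345.3 = 2021 lb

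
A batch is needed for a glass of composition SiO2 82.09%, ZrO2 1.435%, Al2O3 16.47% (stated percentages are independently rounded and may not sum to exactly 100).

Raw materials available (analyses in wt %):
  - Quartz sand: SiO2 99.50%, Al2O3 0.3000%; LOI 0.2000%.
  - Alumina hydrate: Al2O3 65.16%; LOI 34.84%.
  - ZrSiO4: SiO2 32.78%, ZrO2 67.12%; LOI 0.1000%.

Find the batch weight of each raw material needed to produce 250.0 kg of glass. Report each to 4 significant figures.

All internal work holds full float precision through the solve — mid-chain values appear, rounded to 4 significant digits, in the working. Each reported result is rounded a single time; the derived quantities, which include three oxide percentages, glass mass, the totals, the yield, ignition loss, are carried at exact precision, exactly as shown in problem or answer, starting from the weights at 250.0 kg of glass.
Oxide-by-oxide targets in 250.0 kg glass:
  SiO2: 82.09% × 250.0 = 205.2 kg
  ZrO2: 1.435% × 250.0 = 3.588 kg
  Al2O3: 16.47% × 250.0 = 41.18 kg
Balance tally, oxide-wise, using the reported weights, under the basis named above (oxide sums agree with the targets exact up to rounding of places):
  SiO2: 204.5·0.9950 + 5.345·0.3278 = 205.2 kg (target 205.2 kg)
  ZrO2: 5.345·0.6712 = 3.588 kg (target 3.588 kg)
  Al2O3: 204.5·0.003000 + 62.25·0.6516 = 41.18 kg (target 41.18 kg)
Glass-mass bookkeeping: the batch minus its LOI: 250.0 kg (the Σ of target masses is 250.0 kg; basis as stated: 250.0 kg — gaps are rounding artifacts).
Batch grand total — Σ batch = 272.1 kg; the LOI term Σ batch·LOI equals 22.10 kg; yield, glass over the total, = 91.88%.

Batch per 250.0 kg glass:
  Quartz sand: 204.5 kg
  Alumina hydrate: 62.25 kg
  ZrSiO4: 5.345 kg
Total batch = 272.1 kg; LOI loss = 22.10 kg; yield = 91.88%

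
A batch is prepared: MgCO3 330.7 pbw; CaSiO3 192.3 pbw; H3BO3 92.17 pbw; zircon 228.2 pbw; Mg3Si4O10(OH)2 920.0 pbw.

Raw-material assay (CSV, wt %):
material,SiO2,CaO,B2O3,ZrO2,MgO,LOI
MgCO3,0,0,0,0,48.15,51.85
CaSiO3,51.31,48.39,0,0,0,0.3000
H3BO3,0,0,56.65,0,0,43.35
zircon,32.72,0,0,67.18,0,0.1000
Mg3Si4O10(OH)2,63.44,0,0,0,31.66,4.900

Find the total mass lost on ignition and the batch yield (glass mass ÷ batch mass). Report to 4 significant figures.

Mid-chain values are displayed, with 4-significant-digit rounding, within the worked lines — full precision is held all the way through. Each reported number is rounded once only — all derived quantities, which include LOI, net glass mass, the totals, the yield, the five compositions, are rebuilt in full precision, exactly as printed in problem or answer, from the weighed amounts at 1506 pbw of glass.
LOI of each material in turn:
  MgCO3: 330.7 × 0.5185 = 171.5 pbw
  CaSiO3: 192.3 × 0.003000 = 0.5769 pbw
  H3BO3: 92.17 × 0.4335 = 39.96 pbw
  zircon: 228.2 × 0.001000 = 0.2282 pbw
  Mg3Si4O10(OH)2: 920.0 × 0.04900 = 45.08 pbw
Total LOI = 257.3 pbw
Glass = batch − LOI = 1763 − 257.3 = 1506 pbw

LOI loss = 257.3 pbw; glass = 1506 pbw; yield = 85.41%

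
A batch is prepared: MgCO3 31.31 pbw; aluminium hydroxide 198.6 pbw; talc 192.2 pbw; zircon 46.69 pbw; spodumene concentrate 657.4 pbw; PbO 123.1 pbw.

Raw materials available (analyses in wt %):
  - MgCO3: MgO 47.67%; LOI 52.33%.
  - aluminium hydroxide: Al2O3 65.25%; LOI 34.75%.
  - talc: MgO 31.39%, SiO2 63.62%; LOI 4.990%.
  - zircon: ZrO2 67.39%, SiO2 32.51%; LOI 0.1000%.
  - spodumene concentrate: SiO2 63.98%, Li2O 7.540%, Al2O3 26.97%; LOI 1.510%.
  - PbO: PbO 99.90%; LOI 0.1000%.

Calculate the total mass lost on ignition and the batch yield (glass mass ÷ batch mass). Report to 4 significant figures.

LOI loss = 105.1 pbw; glass = 1144 pbw; yield = 91.59%

Values along the way are printed rounded to four significant digits. Each numeric step holds full float precision in every operation. Every reported figure carries a single rounding; all derived quantities (glass mass, the six compositions, totals, ignition loss, yield) are computed from the batch weights per 1144 pbw of glass at exact precision, precisely as stated by the problem or the answer.
Each material's LOI contribution:
  MgCO3: 31.31 × 0.5233 = 16.38 pbw
  aluminium hydroxide: 198.6 × 0.3475 = 69.01 pbw
  talc: 192.2 × 0.04990 = 9.591 pbw
  zircon: 46.69 × 0.001000 = 0.04669 pbw
  spodumene concentrate: 657.4 × 0.01510 = 9.927 pbw
  PbO: 123.1 × 0.001000 = 0.1231 pbw
Total LOI = 105.1 pbw
Glass = batch − LOI = 1249 − 105.1 = 1144 pbw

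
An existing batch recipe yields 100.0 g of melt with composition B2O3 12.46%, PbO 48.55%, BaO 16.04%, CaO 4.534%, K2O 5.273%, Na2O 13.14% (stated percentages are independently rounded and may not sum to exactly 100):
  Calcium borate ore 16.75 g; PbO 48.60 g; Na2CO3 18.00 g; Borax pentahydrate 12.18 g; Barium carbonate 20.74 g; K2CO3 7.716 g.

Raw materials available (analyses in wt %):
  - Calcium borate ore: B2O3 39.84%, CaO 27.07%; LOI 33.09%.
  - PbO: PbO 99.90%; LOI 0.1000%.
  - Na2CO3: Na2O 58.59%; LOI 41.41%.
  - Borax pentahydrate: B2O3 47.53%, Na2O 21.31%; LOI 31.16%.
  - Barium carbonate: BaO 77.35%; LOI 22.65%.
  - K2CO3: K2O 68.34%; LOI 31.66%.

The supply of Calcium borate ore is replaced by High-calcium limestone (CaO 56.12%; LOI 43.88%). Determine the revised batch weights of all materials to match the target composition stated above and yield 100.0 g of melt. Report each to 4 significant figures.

Mid-chain values are shown rounded to 4 significant figures in the printout; the working math keeps full float precision end to end. Every reported value undergoes a single rounding. The derived quantities (totals, the yield, six oxide percentages, glass mass, LOI) are rebuilt starting from the weights per 100.0 g of glass in full precision, as written in the problem or the answer.
Target oxide masses per 100.0 g melt:
  B2O3: 12.46% × 100.0 = 12.46 g
  PbO: 48.55% × 100.0 = 48.55 g
  BaO: 16.04% × 100.0 = 16.04 g
  CaO: 4.534% × 100.0 = 4.534 g
  K2O: 5.273% × 100.0 = 5.273 g
  Na2O: 13.14% × 100.0 = 13.14 g
Sums-versus-targets review from the weights as reported, at the basis given (every target is met by its sum exact up to rounding of places):
  B2O3: 26.22·0.4753 = 12.46 g (target 12.46 g)
  PbO: 48.60·0.9990 = 48.55 g (target 48.55 g)
  BaO: 20.74·0.7735 = 16.04 g (target 16.04 g)
  CaO: 8.079·0.5612 = 4.534 g (target 4.534 g)
  K2O: 7.716·0.6834 = 5.273 g (target 5.273 g)
  Na2O: 12.89·0.5859 + 26.22·0.2131 = 13.14 g (target 13.14 g)
Glass-mass bookkeeping: batch total minus LOI = 100.0 g (targets for the oxides total 100.0 g; against the stated basis, 100.0 g — gaps are rounding artifacts).
Total batch = Σ batch = 124.2 g; LOI loss = Σ batch·LOI = 24.24 g; yield = glass ÷ total batch = 80.49%.

Revised batch per 100.0 g melt:
  High-calcium limestone: 8.079 g
  PbO: 48.60 g
  Na2CO3: 12.89 g
  Borax pentahydrate: 26.22 g
  Barium carbonate: 20.74 g
  K2CO3: 7.716 g
Total batch = 124.2 g; LOI loss = 24.24 g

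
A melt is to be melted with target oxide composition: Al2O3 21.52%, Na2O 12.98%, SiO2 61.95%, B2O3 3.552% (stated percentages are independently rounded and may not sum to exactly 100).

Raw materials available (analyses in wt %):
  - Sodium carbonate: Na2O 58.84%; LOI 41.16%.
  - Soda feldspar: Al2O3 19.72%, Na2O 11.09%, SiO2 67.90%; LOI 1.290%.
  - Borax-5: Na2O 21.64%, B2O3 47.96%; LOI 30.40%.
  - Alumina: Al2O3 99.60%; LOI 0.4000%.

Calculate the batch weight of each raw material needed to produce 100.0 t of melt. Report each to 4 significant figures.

Batch per 100.0 t melt:
  Sodium carbonate: 2.140 t
  Soda feldspar: 91.24 t
  Borax-5: 7.406 t
  Alumina: 3.542 t
Total batch = 104.3 t; LOI loss = 4.323 t; yield = 95.86%

All arithmetic holds full float precision at all times — intermediates appear rounded to 4 significant figures at each printed step. Exactly one rounding lands on each reported result; derived quantities are computed starting from the weights on 100.0 t of glass in exact precision (ignition loss, net glass mass, four oxide percentages, the yield, totals) as set out in problem or answer.
Target oxide masses per 100.0 t melt:
  Al2O3: 21.52% × 100.0 = 21.52 t
  Na2O: 12.98% × 100.0 = 12.98 t
  SiO2: 61.95% × 100.0 = 61.95 t
  B2O3: 3.552% × 100.0 = 3.552 t
Checking each oxide sum using the reported weights, under the basis named above (sum by sum, the targets are met given rounding of the digits):
  Al2O3: 91.24·0.1972 + 3.542·0.9960 = 21.52 t (target 21.52 t)
  Na2O: 2.140·0.5884 + 91.24·0.1109 + 7.406·0.2164 = 12.98 t (target 12.98 t)
  SiO2: 91.24·0.6790 = 61.95 t (target 61.95 t)
  B2O3: 7.406·0.4796 = 3.552 t (target 3.552 t)
Glass mass check: the batch minus its LOI: 100.0 t (per-oxide target masses sum to 100.0 t; with the basis standing at 100.0 t — rounding explains the deltas).
Total batch = Σ batch = 104.3 t; LOI loss = Σ batch·LOI = 4.323 t; yield = glass ÷ total batch = 95.86%.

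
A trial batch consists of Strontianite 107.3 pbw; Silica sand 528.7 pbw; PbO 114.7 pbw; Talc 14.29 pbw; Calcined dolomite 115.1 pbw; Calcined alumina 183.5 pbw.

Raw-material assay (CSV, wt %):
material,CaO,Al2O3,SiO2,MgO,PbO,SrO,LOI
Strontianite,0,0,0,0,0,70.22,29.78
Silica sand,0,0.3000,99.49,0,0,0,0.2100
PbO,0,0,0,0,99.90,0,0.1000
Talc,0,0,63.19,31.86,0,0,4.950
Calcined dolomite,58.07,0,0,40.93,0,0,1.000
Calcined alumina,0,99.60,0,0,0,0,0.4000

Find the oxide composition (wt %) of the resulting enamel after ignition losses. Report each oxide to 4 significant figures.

Glass mass = 1028 pbw (batch 1064 − LOI 35.77).
Composition: CaO 6.503%, Al2O3 17.94%, SiO2 52.06%, MgO 5.026%, PbO 11.15%, SrO 7.331%

Full precision is carried at each step — mid-chain values are printed, with 4-significant-digit rounding, when written out; each reported number sees exactly one rounding. The derived quantities (glass mass, ignition loss, six oxide percentages, the totals, yield) are computed in full float precision starting from the weights for 1028 pbw of glass exactly as shown in the problem or the answer.
Mass of each oxide from the mix:
  CaO: 115.1·0.5807 = 66.84 pbw
  Al2O3: 528.7·0.003000 + 183.5·0.9960 = 184.4 pbw
  SiO2: 528.7·0.9949 + 14.29·0.6319 = 535.0 pbw
  MgO: 14.29·0.3186 + 115.1·0.4093 = 51.66 pbw
  PbO: 114.7·0.9990 = 114.6 pbw
  SrO: 107.3·0.7022 = 75.35 pbw
LOI: 107.3·0.2978 + 528.7·0.002100 + 114.7·0.001000 + 14.29·0.04950 + 115.1·0.01000 + 183.5·0.004000 = 35.77 pbw
Glass = total batch minus LOI = 1064 − 35.77 = 1028 pbw (= Σ oxide masses)
each wt % is 100 × oxide ÷ glass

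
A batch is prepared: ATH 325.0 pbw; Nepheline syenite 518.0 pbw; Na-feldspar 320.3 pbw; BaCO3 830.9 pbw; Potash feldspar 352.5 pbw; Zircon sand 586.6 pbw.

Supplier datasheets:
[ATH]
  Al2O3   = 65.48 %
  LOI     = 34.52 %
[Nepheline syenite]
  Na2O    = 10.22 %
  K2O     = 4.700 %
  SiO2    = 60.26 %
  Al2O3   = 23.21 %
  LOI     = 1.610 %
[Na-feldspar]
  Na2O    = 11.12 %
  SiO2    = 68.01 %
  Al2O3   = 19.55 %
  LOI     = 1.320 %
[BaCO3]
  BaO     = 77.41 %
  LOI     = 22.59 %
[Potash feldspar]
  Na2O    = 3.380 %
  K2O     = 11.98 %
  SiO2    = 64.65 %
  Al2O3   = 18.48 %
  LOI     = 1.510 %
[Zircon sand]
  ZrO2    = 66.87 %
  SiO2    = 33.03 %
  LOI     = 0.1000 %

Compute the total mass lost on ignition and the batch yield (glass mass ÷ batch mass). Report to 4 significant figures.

LOI loss = 318.4 pbw; glass = 2615 pbw; yield = 89.15%

The intermediate values appear (rounded to 4 significant digits) when written out; every computation runs at full float precision at every stage. Every reported result is rounded a single time; derived quantities, including glass mass, the totals, the yield, the six compositions, LOI, are carried using the weight values on 2615 pbw of glass in exact precision as given in problem or answer.
Loss on ignition, line by line:
  ATH: 325.0 × 0.3452 = 112.2 pbw
  Nepheline syenite: 518.0 × 0.01610 = 8.340 pbw
  Na-feldspar: 320.3 × 0.01320 = 4.228 pbw
  BaCO3: 830.9 × 0.2259 = 187.7 pbw
  Potash feldspar: 352.5 × 0.01510 = 5.323 pbw
  Zircon sand: 586.6 × 0.001000 = 0.5866 pbw
Total LOI = 318.4 pbw
Glass = batch − LOI = 2933 − 318.4 = 2615 pbw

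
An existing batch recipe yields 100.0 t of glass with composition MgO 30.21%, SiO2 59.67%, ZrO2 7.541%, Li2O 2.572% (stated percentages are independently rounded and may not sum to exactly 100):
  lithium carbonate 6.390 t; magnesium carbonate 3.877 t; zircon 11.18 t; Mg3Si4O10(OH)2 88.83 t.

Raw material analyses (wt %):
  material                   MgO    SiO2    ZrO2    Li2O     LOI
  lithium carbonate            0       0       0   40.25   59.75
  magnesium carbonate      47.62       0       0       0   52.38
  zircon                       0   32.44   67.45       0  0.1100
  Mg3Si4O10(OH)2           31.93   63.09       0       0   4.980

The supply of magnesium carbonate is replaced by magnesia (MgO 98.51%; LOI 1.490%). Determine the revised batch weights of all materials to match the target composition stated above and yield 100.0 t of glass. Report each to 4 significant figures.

Full precision is carried at every stage. Mid-chain values are displayed, rounded to 4 significant digits, when written out — each reported result carries a single rounding — derived quantities (yield, the totals, ignition loss, four oxide percentages, net glass mass) are carried at exact precision starting from the weights at 100.0 t of glass, as they appear in either problem or answer.
Per-oxide target masses for 100.0 t glass:
  MgO: 30.21% × 100.0 = 30.21 t
  SiO2: 59.67% × 100.0 = 59.67 t
  ZrO2: 7.541% × 100.0 = 7.541 t
  Li2O: 2.572% × 100.0 = 2.572 t
Checking each oxide sum on the weights just shown, on the stated basis (delivered sums recover each target once rounding is allowed for):
  MgO: 1.874·0.9851 + 88.83·0.3193 = 30.21 t (target 30.21 t)
  SiO2: 11.18·0.3244 + 88.83·0.6309 = 59.67 t (target 59.67 t)
  ZrO2: 11.18·0.6745 = 7.541 t (target 7.541 t)
  Li2O: 6.390·0.4025 = 2.572 t (target 2.572 t)
Glass-mass closure: total batch − LOI = 99.99 t (oxide target masses add up to 99.99 t; the stated basis being 100.0 t — a pure rounding effect).
Whole-batch sum: Σ batch = 108.3 t; loss to ignition Σ batch·LOI = 8.282 t; yield = glass ÷ total batch = 92.35%.

Revised batch per 100.0 t glass:
  lithium carbonate: 6.390 t
  magnesia: 1.874 t
  zircon: 11.18 t
  Mg3Si4O10(OH)2: 88.83 t
Total batch = 108.3 t; LOI loss = 8.282 t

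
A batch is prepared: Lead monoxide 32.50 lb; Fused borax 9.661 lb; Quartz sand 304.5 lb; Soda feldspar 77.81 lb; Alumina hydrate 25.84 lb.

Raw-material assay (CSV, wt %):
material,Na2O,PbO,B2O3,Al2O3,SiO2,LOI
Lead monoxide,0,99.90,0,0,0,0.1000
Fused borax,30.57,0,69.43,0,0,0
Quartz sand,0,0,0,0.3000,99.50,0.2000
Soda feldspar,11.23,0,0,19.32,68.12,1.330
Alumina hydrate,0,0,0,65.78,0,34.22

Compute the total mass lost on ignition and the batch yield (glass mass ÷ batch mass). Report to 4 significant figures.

Every computation holds full float precision in all steps. Mid-chain values appear rounded to 4 significant figures alongside each step; exactly one rounding lands on every reported figure. Derived quantities (yield, the five compositions, glass mass, ignition loss, totals) are rebuilt using the weight values for 439.8 lb of glass at exact precision, exactly as printed in the question or the answer.
LOI of each material in turn:
  Lead monoxide: 32.50 × 0.001000 = 0.03250 lb
  Fused borax: 9.661 × 0 = 0 lb
  Quartz sand: 304.5 × 0.002000 = 0.6090 lb
  Soda feldspar: 77.81 × 0.01330 = 1.035 lb
  Alumina hydrate: 25.84 × 0.3422 = 8.842 lb
Total LOI = 10.52 lb
Glass = batch − LOI = 450.3 − 10.52 = 439.8 lb

LOI loss = 10.52 lb; glass = 439.8 lb; yield = 97.66%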